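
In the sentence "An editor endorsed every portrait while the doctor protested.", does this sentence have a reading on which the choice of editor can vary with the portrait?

This is the *every portrait* > *an editor* reading.
The adjunct island is irrelevant here — *every portrait* and *an editor* are both in the matrix clause.
Since no island is crossed, the inverse ordering is licensed alongside surface scope.
The sentence is scopally ambiguous between *an editor* > *every portrait* and *every portrait* > *an editor*.

Yes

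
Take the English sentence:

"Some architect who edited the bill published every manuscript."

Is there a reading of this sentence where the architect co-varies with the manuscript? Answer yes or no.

Yes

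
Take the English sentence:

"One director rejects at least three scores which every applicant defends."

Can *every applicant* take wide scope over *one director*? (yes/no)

The DP *every applicant* is contained in the relative clause *which every applicant defends* modifying *at least three scores*.
Quantifiers inside a relative clause are trapped there; the RC boundary blocks QR.
So the wide-scope reading for *every applicant* is blocked.

No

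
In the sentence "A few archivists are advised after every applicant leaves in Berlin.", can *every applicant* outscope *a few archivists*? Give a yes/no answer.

*every applicant* occurs within the adjunct clause *after every applicant leaves in Berlin*.
Adjunct clauses are scope islands: a quantifier inside an adjunct cannot raise into the matrix clause.
Hence only narrow scope for *every applicant* (under *a few archivists*) survives.

No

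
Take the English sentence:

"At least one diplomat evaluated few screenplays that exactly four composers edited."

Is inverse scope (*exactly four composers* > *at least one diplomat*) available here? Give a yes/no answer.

No

Structurally, *exactly four composers* is inside the relative clause *that exactly four composers edited* modifying *few screenplays*.
The relative clause forms an island for QR, so the quantifier is confined to the head noun's restrictor.
So *exactly four composers* cannot raise high enough to outscope *at least one diplomat*; only the surface ordering *at least one diplomat* > *exactly four composers* is available.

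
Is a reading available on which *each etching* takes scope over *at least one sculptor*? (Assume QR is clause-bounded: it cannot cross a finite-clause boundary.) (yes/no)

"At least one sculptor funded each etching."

*each etching* is the matrix object and *at least one sculptor* the matrix subject; the two are clausemates.
Since no island is crossed, the inverse ordering is licensed alongside surface scope.
Both orderings are possible: *at least one sculptor* > *each etching* and *each etching* > *at least one sculptor*.

Yes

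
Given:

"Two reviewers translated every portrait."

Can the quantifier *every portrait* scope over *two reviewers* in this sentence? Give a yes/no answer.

*two reviewers* and *every portrait* are co-arguments of the matrix verb, with nothing but a clause-internal boundary between them.
QR within a single clause is free, so the lower quantifier may take scope over the higher one.

Yes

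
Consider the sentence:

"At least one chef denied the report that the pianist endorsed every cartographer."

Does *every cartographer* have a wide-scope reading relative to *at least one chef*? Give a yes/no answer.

No

*every cartographer* occurs within the complex NP *the report that the pianist endorsed every cartographer*.
The complex NP is opaque for QR — the quantifier is frozen inside the noun's complement.
So *every cartographer* cannot raise high enough to outscope *at least one chef*; only the surface ordering *at least one chef* > *every cartographer* is available.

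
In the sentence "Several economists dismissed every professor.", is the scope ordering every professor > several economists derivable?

Yes

Both DPs are arguments of the same predicate; there is no clause or island boundary between them.
QR within a single clause is free, so the lower quantifier may take scope over the higher one.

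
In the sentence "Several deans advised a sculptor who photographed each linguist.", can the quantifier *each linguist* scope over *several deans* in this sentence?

No

*each linguist* occurs within the relative clause *who photographed each linguist* modifying *a sculptor*.
Relative clauses block scope extraction: QR cannot target a position outside the modified NP.
Hence only narrow scope for *each linguist* (under *several deans*) survives.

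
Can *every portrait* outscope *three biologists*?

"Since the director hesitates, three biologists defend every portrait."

*every portrait* is a matrix argument; the adjunct is an island but the target quantifier is outside it.
Since no island is crossed, the inverse ordering is licensed alongside surface scope.

Yes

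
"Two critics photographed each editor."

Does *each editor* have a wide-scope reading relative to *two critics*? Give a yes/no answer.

*two critics* and *each editor* are co-arguments of the matrix verb, with nothing but a clause-internal boundary between them.
No island intervenes, so both surface and inverse scope are derivable.

Yes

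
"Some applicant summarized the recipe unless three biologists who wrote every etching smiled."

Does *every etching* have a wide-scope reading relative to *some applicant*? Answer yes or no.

No

Structurally, *every etching* is inside the relative clause *who wrote every etching*, which is itself inside the adjunct *unless three biologists who wrote every etching smiled*.
Two island boundaries intervene — the relative clause and the adjunct. Either alone would block QR.
So *every etching* cannot raise to a position above *some applicant*.
(Only the surface reading survives: one fixed applicant with respect to all the relevant etchings.)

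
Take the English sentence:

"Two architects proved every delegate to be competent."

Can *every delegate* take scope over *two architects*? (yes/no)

*every delegate* is the subject of an ECM infinitive — the infinitival complement of an ECM verb is not a scope island, so *every delegate* can raise into the matrix clause.
With no island boundary between them, the object can take inverse scope over the subject via ordinary QR within the clause.

Yes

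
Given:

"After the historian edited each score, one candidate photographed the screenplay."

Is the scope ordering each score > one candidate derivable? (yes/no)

No

*each score* sits inside the adjunct clause *after the historian edited each score*.
Since the clause is an adjunct (not a complement), the Adjunct Condition blocks QR across its edge.
*each score* is confined to the island and cannot take scope over *one candidate*.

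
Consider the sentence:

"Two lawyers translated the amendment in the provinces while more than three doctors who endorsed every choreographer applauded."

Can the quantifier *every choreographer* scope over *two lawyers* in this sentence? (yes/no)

*every choreographer* occurs within the relative clause *who endorsed every choreographer*, which is itself inside the adjunct *while more than three doctors who endorsed every choreographer applauded*.
The quantifier would have to escape first the RC and then the adjunct — two independent island violations.
*every choreographer* is confined to the island and cannot take scope over *two lawyers*.

No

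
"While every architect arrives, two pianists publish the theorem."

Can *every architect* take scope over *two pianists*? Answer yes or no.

*every architect* occurs within the adjunct clause *while every architect arrives*.
Scope out of an adjunct clause is unavailable: QR respects the adjunct-island constraint.
*every architect* is confined to the island and cannot take scope over *two pianists*.

No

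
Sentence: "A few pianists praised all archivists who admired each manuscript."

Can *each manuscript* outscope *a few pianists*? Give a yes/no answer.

No

*each manuscript* is embedded in the relative clause *who admired each manuscript* modifying *all archivists*.
Relative clauses block scope extraction: QR cannot target a position outside the modified NP.
*each manuscript* > *a few pianists* would require crossing that boundary, which is illicit.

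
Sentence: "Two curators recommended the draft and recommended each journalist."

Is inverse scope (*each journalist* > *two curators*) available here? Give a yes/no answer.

The DP *each journalist* is contained in one conjunct of the coordinate structure (*recommended each journalist*).
Asymmetric QR out of one conjunct violates the Coordinate Structure Constraint.
The inverse ordering *each journalist* > *two curators* is therefore underivable.

No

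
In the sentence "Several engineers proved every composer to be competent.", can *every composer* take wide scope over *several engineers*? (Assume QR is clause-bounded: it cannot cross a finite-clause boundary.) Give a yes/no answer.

This is an ECM construction: *every composer* is the infinitival subject, Case-marked by the matrix verb, and the infinitive is transparent for QR.
Ordinary QR to a clause-peripheral position gives the wide-scope LF for the lower DP.

Yes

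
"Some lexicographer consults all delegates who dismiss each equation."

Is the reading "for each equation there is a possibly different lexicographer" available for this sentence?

No

The described interpretation is the *each equation* > *some lexicographer* scoping.
*each equation* sits inside the relative clause *who dismiss each equation* modifying *all delegates*.
A relative clause is a scope island — quantifier raising cannot cross its boundary.
*each equation* > *some lexicographer* would require crossing that boundary, which is illicit.
(Only the surface reading survives: one fixed lexicographer with respect to all the relevant equations.)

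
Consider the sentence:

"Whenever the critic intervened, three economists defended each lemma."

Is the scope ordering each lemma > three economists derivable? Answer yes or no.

The adjunct clause does not contain *each lemma*, which is the matrix object.
Since no island is crossed, the inverse ordering is licensed alongside surface scope.

Yes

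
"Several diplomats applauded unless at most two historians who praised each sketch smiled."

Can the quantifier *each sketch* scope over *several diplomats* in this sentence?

*each sketch* occurs within the relative clause *who praised each sketch*, which is itself inside the adjunct *unless at most two historians who praised each sketch smiled*.
Nested islands: the RC island is itself inside an adjunct island, so wide scope is doubly excluded.
Hence only narrow scope for *each sketch* (under *several diplomats*) survives.

No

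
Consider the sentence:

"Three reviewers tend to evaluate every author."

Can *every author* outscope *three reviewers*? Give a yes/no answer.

Yes

*every author* is the object of the infinitival complement of a raising predicate; raising infinitives are transparent for QR, so the two DPs are in effect clausemates.
Clause-internal QR can adjoin the lower DP above the subject, yielding the inverse reading.
Both orderings are possible: *three reviewers* > *every author* and *every author* > *three reviewers*.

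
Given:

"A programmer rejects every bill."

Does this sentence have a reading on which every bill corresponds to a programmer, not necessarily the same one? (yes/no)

The paraphrase describes the scope ordering *every bill* > *a programmer*.
Both DPs are arguments of the same predicate; there is no clause or island boundary between them.
Clause-internal QR can adjoin the lower DP above the subject, yielding the inverse reading.

Yes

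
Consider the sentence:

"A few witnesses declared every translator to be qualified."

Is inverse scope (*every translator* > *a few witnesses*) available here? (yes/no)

*every translator* is the subject of an ECM infinitive — the infinitival complement of an ECM verb is not a scope island, so *every translator* can raise into the matrix clause.
Clause-internal QR can adjoin the lower DP above the subject, yielding the inverse reading.
Both orderings are possible: *a few witnesses* > *every translator* and *every translator* > *a few witnesses*.

Yes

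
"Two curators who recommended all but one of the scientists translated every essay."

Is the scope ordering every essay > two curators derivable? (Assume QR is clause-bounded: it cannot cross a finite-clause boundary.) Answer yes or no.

Yes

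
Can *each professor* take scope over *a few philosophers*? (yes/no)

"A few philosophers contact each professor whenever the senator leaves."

Yes

The adjunct island is irrelevant here — *each professor* and *a few philosophers* are both in the matrix clause.
Since no island is crossed, the inverse ordering is licensed alongside surface scope.
So *each professor* > *a few philosophers* is among the available readings.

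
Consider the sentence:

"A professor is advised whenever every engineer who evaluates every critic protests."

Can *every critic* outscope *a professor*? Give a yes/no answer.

No

Structurally, *every critic* is inside the relative clause *who evaluates every critic*, which is itself inside the adjunct *whenever every engineer who evaluates every critic protests*.
Nested islands: the RC island is itself inside an adjunct island, so wide scope is doubly excluded.
*every critic* > *a professor* would require crossing that boundary, which is illicit.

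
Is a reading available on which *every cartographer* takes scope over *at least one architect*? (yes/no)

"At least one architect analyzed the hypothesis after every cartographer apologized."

No

*every cartographer* occurs within the adjunct clause *after every cartographer apologized*.
The adjunct-island constraint bars QR out of an adverbial clause.
The inverse ordering *every cartographer* > *at least one architect* is therefore underivable.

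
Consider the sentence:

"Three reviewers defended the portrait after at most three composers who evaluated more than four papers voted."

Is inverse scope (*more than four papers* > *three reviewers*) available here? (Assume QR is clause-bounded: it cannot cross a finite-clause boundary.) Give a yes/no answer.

No

Structurally, *more than four papers* is inside the relative clause *who evaluated more than four papers*, which is itself inside the adjunct *after at most three composers who evaluated more than four papers voted*.
Both the relative clause and the enclosing adjunct are scope islands; QR cannot cross either.
Hence only narrow scope for *more than four papers* (under *three reviewers*) survives.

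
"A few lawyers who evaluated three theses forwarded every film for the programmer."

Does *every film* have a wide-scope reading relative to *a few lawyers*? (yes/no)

Yes

The relative clause *who evaluated three theses* modifies *a few lawyers*, but *every film* is not inside that relative clause — it is an argument of the matrix verb.
With no island boundary between them, the object can take inverse scope over the subject via ordinary QR within the clause.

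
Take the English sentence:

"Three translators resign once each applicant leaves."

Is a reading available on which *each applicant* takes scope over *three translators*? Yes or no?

No

The DP *each applicant* is contained in the adjunct clause *once each applicant leaves*.
Adjunct clauses are scope islands: a quantifier inside an adjunct cannot raise into the matrix clause.
Hence only narrow scope for *each applicant* (under *three translators*) survives.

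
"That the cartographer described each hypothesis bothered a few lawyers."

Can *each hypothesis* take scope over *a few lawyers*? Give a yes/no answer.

The target quantifier *each hypothesis* is part of the sentential subject *that the cartographer described each hypothesis*.
Clausal subjects are scope islands; QR from inside the subject into the matrix is barred.
*each hypothesis* > *a few lawyers* would require crossing that boundary, which is illicit.

No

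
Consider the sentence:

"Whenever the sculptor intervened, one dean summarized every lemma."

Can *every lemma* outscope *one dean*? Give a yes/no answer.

Yes

Although there is an adjunct clause, *every lemma* is in the main clause, not inside the adjunct.
QR within a single clause is free, so the lower quantifier may take scope over the higher one.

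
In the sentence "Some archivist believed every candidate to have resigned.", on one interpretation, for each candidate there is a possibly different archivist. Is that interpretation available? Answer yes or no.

The paraphrase describes the scope ordering *every candidate* > *some archivist*.
*every candidate* is an ECM subject; ECM complements are not islands, and the embedded quantifier may take matrix scope.
With no island boundary between them, the object can take inverse scope over the subject via ordinary QR within the clause.
Both orderings are possible: *some archivist* > *every candidate* and *every candidate* > *some archivist*.

Yes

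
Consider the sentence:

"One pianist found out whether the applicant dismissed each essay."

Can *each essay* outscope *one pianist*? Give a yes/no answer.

No

*each essay* sits inside the embedded question *whether the applicant dismissed each essay*.
Embedded wh-clauses are opaque for QR, so the quantifier stays inside the question.
*each essay* is confined to the island and cannot take scope over *one pianist*.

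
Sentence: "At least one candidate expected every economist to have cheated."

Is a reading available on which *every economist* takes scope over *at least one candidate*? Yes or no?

ECM infinitives lack a CP barrier, so *every economist* can QR over the matrix subject *at least one candidate*.
Clause-internal QR can adjoin the lower DP above the subject, yielding the inverse reading.

Yes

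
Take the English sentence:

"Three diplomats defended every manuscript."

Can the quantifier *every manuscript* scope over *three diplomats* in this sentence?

*every manuscript* is the matrix object and *three diplomats* the matrix subject; the two are clausemates.
With no island boundary between them, the object can take inverse scope over the subject via ordinary QR within the clause.
The sentence is scopally ambiguous between *three diplomats* > *every manuscript* and *every manuscript* > *three diplomats*.

Yes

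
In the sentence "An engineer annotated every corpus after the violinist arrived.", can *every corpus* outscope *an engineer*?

Yes

Although there is an adjunct clause, *every corpus* is in the main clause, not inside the adjunct.
With no island boundary between them, the object can take inverse scope over the subject via ordinary QR within the clause.
Both orderings are possible: *an engineer* > *every corpus* and *every corpus* > *an engineer*.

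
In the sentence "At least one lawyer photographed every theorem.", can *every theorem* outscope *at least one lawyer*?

*every theorem* is the matrix object and *at least one lawyer* the matrix subject; the two are clausemates.
Ordinary QR to a clause-peripheral position gives the wide-scope LF for the lower DP.

Yes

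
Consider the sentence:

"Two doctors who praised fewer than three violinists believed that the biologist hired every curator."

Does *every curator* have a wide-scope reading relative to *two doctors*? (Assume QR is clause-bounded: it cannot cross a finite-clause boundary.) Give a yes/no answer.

No

*every curator* sits inside the finite complement clause *that the biologist hired every curator*.
With QR restricted to its own tensed clause, the embedded quantifier cannot reach a matrix scope position.
So *every curator* cannot raise high enough to outscope *two doctors*; only the surface ordering *two doctors* > *every curator* is available.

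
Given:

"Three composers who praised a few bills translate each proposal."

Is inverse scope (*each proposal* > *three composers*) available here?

Yes

The relative clause *who praised a few bills* modifies *three composers*, but *each proposal* is not inside that relative clause — it is an argument of the matrix verb.
QR within a single clause is free, so the lower quantifier may take scope over the higher one.
So *each proposal* > *three composers* is among the available readings.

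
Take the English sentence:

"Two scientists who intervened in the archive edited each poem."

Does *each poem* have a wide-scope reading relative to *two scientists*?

Yes

Although the sentence contains a relative clause (*who intervened in the archive*), *each poem* is outside it, in the matrix VP.
QR within a single clause is free, so the lower quantifier may take scope over the higher one.
So *each poem* > *two scientists* is among the available readings.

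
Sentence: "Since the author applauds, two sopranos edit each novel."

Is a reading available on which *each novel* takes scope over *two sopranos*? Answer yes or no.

Neither queried DP is inside the adjunct, so the adjunct-island constraint does not apply.
QR within a single clause is free, so the lower quantifier may take scope over the higher one.

Yes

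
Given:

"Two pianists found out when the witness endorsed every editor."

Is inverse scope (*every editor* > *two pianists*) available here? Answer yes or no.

No

*every editor* sits inside the embedded question *when the witness endorsed every editor*.
The wh-island constraint blocks QR out of an embedded interrogative.
*every editor* is confined to the island and cannot take scope over *two pianists*.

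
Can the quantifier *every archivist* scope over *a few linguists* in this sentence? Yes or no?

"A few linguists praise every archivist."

*every archivist* and *a few linguists* are in the same minimal clause.
QR within a single clause is free, so the lower quantifier may take scope over the higher one.

Yes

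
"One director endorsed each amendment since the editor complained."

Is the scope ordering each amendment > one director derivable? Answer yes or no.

Although there is an adjunct clause, *each amendment* is in the main clause, not inside the adjunct.
Since no island is crossed, the inverse ordering is licensed alongside surface scope.

Yes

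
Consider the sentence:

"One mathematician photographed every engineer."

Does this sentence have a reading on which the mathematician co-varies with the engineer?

Yes

The paraphrase describes the scope ordering *every engineer* > *one mathematician*.
*every engineer* is the matrix object and *one mathematician* the matrix subject; the two are clausemates.
Ordinary QR to a clause-peripheral position gives the wide-scope LF for the lower DP.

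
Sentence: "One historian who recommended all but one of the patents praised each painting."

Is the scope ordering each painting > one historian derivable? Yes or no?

Yes

The relative clause *who recommended all but one of the patents* modifies *one historian*, but *each painting* is not inside that relative clause — it is an argument of the matrix verb.
Ordinary QR to a clause-peripheral position gives the wide-scope LF for the lower DP.
The sentence is scopally ambiguous between *one historian* > *each painting* and *each painting* > *one historian*.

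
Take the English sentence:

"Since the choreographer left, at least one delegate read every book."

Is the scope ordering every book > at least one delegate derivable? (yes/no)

Yes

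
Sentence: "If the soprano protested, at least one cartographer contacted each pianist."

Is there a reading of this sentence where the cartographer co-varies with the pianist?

Yes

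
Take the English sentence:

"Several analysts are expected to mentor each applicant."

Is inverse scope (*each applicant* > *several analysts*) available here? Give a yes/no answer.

Yes

The matrix predicate is a raising verb, whose infinitival complement is not a scope island — *each applicant* can QR into the matrix clause.
Ordinary QR to a clause-peripheral position gives the wide-scope LF for the lower DP.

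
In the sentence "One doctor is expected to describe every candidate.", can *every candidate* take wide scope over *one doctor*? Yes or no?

Yes

Infinitival complements of raising predicates do not block QR; *every candidate* and *one doctor* are effectively clausemates.
QR within a single clause is free, so the lower quantifier may take scope over the higher one.
Both orderings are possible: *one doctor* > *every candidate* and *every candidate* > *one doctor*.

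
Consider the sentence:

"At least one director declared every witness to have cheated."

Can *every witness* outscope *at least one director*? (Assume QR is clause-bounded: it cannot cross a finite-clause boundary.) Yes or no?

*every witness* is an ECM subject; ECM complements are not islands, and the embedded quantifier may take matrix scope.
Clause-internal QR can adjoin the lower DP above the subject, yielding the inverse reading.

Yes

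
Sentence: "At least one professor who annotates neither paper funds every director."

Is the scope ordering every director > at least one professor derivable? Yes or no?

Yes

Although the sentence contains a relative clause (*who annotates neither paper*), *every director* is outside it, in the matrix VP.
No island intervenes, so both surface and inverse scope are derivable.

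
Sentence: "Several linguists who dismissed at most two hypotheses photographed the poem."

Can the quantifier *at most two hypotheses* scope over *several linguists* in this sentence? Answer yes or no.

No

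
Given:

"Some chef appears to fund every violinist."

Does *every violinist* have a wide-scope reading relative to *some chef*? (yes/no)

Yes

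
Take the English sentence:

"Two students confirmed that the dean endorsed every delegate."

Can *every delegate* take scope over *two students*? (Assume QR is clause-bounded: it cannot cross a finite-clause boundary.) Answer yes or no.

The DP *every delegate* is contained in the finite complement clause *that the dean endorsed every delegate*.
With QR restricted to its own tensed clause, the embedded quantifier cannot reach a matrix scope position.
*every delegate* is confined to the island and cannot take scope over *two students*.

No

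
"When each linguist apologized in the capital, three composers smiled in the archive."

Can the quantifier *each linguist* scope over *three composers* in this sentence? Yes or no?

No

Structurally, *each linguist* is inside the adjunct clause *when each linguist apologized in the capital*.
Since the clause is an adjunct (not a complement), the Adjunct Condition blocks QR across its edge.
*each linguist* is confined to the island and cannot take scope over *three composers*.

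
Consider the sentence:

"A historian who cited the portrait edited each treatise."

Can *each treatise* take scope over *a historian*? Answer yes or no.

Yes

The RC *who cited the portrait* is an island, but *each treatise* is not inside it — it is the matrix object, a clausemate of *a historian*.
QR within a single clause is free, so the lower quantifier may take scope over the higher one.
Both orderings are possible: *a historian* > *each treatise* and *each treatise* > *a historian*.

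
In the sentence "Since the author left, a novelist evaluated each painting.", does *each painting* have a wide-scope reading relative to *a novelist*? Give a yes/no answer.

Yes

Neither queried DP is inside the adjunct, so the adjunct-island constraint does not apply.
Ordinary QR to a clause-peripheral position gives the wide-scope LF for the lower DP.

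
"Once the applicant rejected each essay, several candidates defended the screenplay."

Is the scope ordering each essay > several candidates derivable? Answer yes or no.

No

The DP *each essay* is contained in the adjunct clause *once the applicant rejected each essay*.
Adjuncts are opaque for quantifier raising; a quantifier in an adjunct stays inside it.
There is no licit LF on which *each essay* c-commands *several candidates*.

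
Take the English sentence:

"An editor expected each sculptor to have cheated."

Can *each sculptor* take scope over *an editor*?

The ECM infinitive is scope-transparent — *each sculptor* is free to raise above *an editor*.
Nothing blocks QR of the lower DP to a position above the higher one, so inverse scope is available.
So *each sculptor* > *an editor* is among the available readings.

Yes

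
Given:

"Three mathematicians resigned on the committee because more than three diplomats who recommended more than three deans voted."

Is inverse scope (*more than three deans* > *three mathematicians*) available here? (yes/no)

No

Structurally, *more than three deans* is inside the relative clause *who recommended more than three deans*, which is itself inside the adjunct *because more than three diplomats who recommended more than three deans voted*.
Nested islands: the RC island is itself inside an adjunct island, so wide scope is doubly excluded.
*more than three deans* > *three mathematicians* would require crossing that boundary, which is illicit.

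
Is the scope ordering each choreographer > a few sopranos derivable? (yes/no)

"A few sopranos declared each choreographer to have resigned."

Yes

ECM infinitives lack a CP barrier, so *each choreographer* can QR over the matrix subject *a few sopranos*.
Clause-internal QR can adjoin the lower DP above the subject, yielding the inverse reading.
So *each choreographer* > *a few sopranos* is among the available readings.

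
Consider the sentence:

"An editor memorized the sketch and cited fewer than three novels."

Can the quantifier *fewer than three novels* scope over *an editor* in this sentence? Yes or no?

*fewer than three novels* is embedded in one conjunct of the coordinate structure (*cited fewer than three novels*).
Coordinate structures are islands for non-across-the-board movement, QR included.
So *fewer than three novels* cannot raise high enough to outscope *an editor*; only the surface ordering *an editor* > *fewer than three novels* is available.

No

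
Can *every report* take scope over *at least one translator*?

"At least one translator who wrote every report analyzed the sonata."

No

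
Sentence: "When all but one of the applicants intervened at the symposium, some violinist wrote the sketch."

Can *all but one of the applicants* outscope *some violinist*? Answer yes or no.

*all but one of the applicants* occurs within the adjunct clause *when all but one of the applicants intervened at the symposium*.
The adjunct-island constraint bars QR out of an adverbial clause.
*all but one of the applicants* is confined to the island and cannot take scope over *some violinist*.

No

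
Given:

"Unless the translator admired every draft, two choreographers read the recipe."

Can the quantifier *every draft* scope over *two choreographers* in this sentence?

No

*every draft* occurs within the adjunct clause *unless the translator admired every draft*.
Adjuncts are opaque for quantifier raising; a quantifier in an adjunct stays inside it.
The ordering *every draft* > *two choreographers* is therefore underivable.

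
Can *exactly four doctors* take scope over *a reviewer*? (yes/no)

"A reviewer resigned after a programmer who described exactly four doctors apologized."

*exactly four doctors* is embedded in the relative clause *who described exactly four doctors*, which is itself inside the adjunct *after a programmer who described exactly four doctors apologized*.
The quantifier would have to escape first the RC and then the adjunct — two independent island violations.
Hence only narrow scope for *exactly four doctors* (under *a reviewer*) survives.

No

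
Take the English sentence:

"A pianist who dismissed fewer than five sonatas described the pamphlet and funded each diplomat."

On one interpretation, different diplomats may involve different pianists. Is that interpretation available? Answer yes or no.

This is the *each diplomat* > *a pianist* reading.
Structurally, *each diplomat* is inside one conjunct of the coordinate structure (*funded each diplomat*).
QR out of a conjunct would have to apply non-ATB, which the CSC forbids.
The inverse ordering *each diplomat* > *a pianist* is therefore underivable.
(Only the surface reading survives: one fixed pianist with respect to all the relevant diplomats.)

No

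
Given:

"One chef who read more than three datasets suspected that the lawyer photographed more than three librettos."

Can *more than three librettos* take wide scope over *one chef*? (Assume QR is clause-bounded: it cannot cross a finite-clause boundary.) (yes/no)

*more than three librettos* is embedded in the finite complement clause *that the lawyer photographed more than three librettos*.
Under clause-bounded QR, a quantifier in an embedded finite clause cannot raise into the matrix clause.
*more than three librettos* is confined to the island and cannot take scope over *one chef*.

No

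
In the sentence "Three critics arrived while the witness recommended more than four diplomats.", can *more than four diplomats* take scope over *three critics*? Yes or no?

*more than four diplomats* sits inside the adjunct clause *while the witness recommended more than four diplomats*.
Adverbial clauses are not L-marked, so they are barriers for QR — the quantifier cannot escape the adjunct.
There is no licit LF on which *more than four diplomats* c-commands *three critics*.

No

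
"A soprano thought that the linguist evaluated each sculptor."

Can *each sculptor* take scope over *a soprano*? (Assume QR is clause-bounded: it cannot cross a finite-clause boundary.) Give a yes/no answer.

The DP *each sculptor* is contained in the finite complement clause *that the linguist evaluated each sculptor*.
Given the clause-boundedness assumption, QR cannot cross the finite CP into the matrix.
There is no licit LF on which *each sculptor* c-commands *a soprano*.

No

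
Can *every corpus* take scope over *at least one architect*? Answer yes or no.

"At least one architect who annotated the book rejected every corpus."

Yes

Although the sentence contains a relative clause (*who annotated the book*), *every corpus* is outside it, in the matrix VP.
Nothing blocks QR of the lower DP to a position above the higher one, so inverse scope is available.
So *every corpus* > *at least one architect* is among the available readings.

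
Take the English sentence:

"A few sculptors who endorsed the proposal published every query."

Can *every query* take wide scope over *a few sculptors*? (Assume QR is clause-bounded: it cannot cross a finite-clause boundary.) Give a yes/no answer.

Yes

*every query* sits in the matrix clause, not in the relative clause on *a few sculptors*.
Ordinary QR to a clause-peripheral position gives the wide-scope LF for the lower DP.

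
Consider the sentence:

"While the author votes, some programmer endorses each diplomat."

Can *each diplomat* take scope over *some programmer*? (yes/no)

*each diplomat* is a matrix argument; the adjunct is an island but the target quantifier is outside it.
QR within a single clause is free, so the lower quantifier may take scope over the higher one.

Yes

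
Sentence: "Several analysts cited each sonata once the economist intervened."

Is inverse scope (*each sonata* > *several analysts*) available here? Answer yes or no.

Neither queried DP is inside the adjunct, so the adjunct-island constraint does not apply.
Nothing blocks QR of the lower DP to a position above the higher one, so inverse scope is available.
The sentence is scopally ambiguous between *several analysts* > *each sonata* and *each sonata* > *several analysts*.

Yes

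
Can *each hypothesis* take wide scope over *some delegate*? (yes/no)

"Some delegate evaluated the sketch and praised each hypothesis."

No

Structurally, *each hypothesis* is inside one conjunct of the coordinate structure (*praised each hypothesis*).
QR out of a conjunct would have to apply non-ATB, which the CSC forbids.
So *each hypothesis* cannot raise to a position above *some delegate*.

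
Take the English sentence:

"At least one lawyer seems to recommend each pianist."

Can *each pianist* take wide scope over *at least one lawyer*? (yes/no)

Infinitival complements of raising predicates do not block QR; *each pianist* and *at least one lawyer* are effectively clausemates.
Ordinary QR to a clause-peripheral position gives the wide-scope LF for the lower DP.
So *each pianist* > *at least one lawyer* is among the available readings.

Yes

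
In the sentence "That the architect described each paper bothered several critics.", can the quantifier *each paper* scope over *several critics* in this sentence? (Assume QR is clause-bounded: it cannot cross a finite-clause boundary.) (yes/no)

No

The target quantifier *each paper* is part of the sentential subject *that the architect described each paper*.
Clausal subjects are scope islands; QR from inside the subject into the matrix is barred.
The ordering *each paper* > *several critics* is therefore underivable.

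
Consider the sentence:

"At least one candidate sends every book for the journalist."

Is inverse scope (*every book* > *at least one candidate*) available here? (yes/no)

*every book* and *at least one candidate* are in the same minimal clause.
Ordinary QR to a clause-peripheral position gives the wide-scope LF for the lower DP.
The sentence is scopally ambiguous between *at least one candidate* > *every book* and *every book* > *at least one candidate*.

Yes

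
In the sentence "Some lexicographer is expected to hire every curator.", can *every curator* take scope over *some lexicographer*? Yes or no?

Yes

*every curator* is the object of the infinitival complement of a raising predicate; raising infinitives are transparent for QR, so the two DPs are in effect clausemates.
QR within a single clause is free, so the lower quantifier may take scope over the higher one.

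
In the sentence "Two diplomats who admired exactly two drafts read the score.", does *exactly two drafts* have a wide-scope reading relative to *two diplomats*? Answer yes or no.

No

Structurally, *exactly two drafts* is inside the relative clause *who admired exactly two drafts*.
Relative clauses block scope extraction: QR cannot target a position outside the modified NP.
So *exactly two drafts* cannot raise high enough to outscope *two diplomats*; only the surface ordering *two diplomats* > *exactly two drafts* is available.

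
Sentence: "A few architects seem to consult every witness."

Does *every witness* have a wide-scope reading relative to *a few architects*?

Yes

The matrix predicate is a raising verb, whose infinitival complement is not a scope island — *every witness* can QR into the matrix clause.
With no island boundary between them, the object can take inverse scope over the subject via ordinary QR within the clause.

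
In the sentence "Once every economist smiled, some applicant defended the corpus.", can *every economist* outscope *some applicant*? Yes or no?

No

Structurally, *every economist* is inside the adjunct clause *once every economist smiled*.
The adjunct-island constraint bars QR out of an adverbial clause.
There is no licit LF on which *every economist* c-commands *some applicant*.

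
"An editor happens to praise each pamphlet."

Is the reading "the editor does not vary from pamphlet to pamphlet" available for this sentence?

That reading corresponds to *an editor* > *each pamphlet*.
Nothing needs to raise for *an editor* > *each pamphlet*, so no island constraint is at stake.

Yes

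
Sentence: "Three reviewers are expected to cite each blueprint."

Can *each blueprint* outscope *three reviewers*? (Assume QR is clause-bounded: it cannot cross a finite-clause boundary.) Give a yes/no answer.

Yes

The matrix predicate is a raising verb, whose infinitival complement is not a scope island — *each blueprint* can QR into the matrix clause.
Since no island is crossed, the inverse ordering is licensed alongside surface scope.
So *each blueprint* > *three reviewers* is among the available readings.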